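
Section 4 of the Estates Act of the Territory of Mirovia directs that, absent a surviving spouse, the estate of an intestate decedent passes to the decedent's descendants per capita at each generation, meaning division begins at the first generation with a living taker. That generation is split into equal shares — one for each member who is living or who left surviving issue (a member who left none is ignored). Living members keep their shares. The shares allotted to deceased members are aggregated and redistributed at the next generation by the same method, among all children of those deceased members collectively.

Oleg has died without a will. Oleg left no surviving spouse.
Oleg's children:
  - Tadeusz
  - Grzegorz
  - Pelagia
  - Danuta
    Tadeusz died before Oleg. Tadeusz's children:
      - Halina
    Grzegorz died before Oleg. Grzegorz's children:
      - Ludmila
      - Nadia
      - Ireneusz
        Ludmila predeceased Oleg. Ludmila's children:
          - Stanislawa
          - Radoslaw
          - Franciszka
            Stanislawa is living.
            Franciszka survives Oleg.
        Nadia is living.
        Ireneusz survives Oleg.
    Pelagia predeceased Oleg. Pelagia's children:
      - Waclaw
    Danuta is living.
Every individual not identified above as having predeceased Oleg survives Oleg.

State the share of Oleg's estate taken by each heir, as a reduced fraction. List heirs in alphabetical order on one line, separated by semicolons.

There is no surviving spouse, so the entire estate passes to Oleg's descendants per capita at each generation.
At generation 1 (Tadeusz, Grzegorz, Pelagia, Danuta) there are 4 shares of (1)/4 = 1/4 each.
Living: Danuta — each takes 1/4.
Deceased: Tadeusz, Grzegorz, and Pelagia. Their combined 3/4 is pooled and carried to generation 2.
At generation 2 (Halina, Ludmila, Nadia, Ireneusz, Waclaw) there are 5 shares of (3/4)/5 = 3/20 each.
Living: Halina, Nadia, Ireneusz, and Waclaw — each takes 3/20.
Deceased: Ludmila. That 3/20 share is carried to generation 3.
At generation 3 (Stanislawa, Radoslaw, Franciszka) there are 3 shares of (3/20)/3 = 1/20 each.
Living: Stanislawa, Radoslaw, and Franciszka — each takes 1/20.

Danuta 1/4; Franciszka 1/20; Halina 3/20; Ireneusz 3/20; Nadia 3/20; Radoslaw 1/20; Stanislawa 1/20; Waclaw 3/20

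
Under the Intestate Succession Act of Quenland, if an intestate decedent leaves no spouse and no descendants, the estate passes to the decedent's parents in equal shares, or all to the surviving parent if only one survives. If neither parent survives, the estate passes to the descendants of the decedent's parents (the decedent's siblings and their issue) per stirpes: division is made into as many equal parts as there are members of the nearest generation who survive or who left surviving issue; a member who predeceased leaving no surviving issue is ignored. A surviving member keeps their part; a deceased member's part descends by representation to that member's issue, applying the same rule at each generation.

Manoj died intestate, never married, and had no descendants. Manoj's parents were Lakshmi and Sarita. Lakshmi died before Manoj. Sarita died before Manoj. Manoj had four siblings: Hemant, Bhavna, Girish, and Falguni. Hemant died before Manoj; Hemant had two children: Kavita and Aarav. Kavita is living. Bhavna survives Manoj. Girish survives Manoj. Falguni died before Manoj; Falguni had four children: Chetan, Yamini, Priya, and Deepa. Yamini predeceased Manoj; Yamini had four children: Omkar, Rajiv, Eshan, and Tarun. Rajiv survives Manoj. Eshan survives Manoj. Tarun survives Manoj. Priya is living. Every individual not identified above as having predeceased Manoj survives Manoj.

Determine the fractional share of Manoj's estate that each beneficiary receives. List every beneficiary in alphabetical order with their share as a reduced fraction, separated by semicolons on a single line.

Neither parent survives and there are no descendants, so the estate passes to Manoj's siblings and their issue per stirpes.
The estate is divided into 4 equal shares of 1/4 among Hemant, Bhavna, Girish, Falguni.
Hemant predeceased; the 1/4 allotted to Hemant's branch passes to Hemant's issue by representation.
The 1/4 is divided into 2 equal shares of 1/8 among Kavita, Aarav.
Kavita is living and takes 1/8.
Aarav is living and takes 1/8.
Bhavna is living and takes 1/4.
Girish is living and takes 1/4.
Falguni predeceased; the 1/4 allotted to Falguni's branch passes to Falguni's issue by representation.
The 1/4 is divided into 4 equal shares of 1/16 among Chetan, Yamini, Priya, Deepa.
Chetan is living and takes 1/16.
Yamini predeceased; the 1/16 allotted to Yamini's branch passes to Yamini's issue by representation.
The 1/16 is divided into 4 equal shares of 1/64 among Omkar, Rajiv, Eshan, Tarun.
Omkar is living and takes 1/64.
Rajiv is living and takes 1/64.
Eshan is living and takes 1/64.
Tarun is living and takes 1/64.
Priya is living and takes 1/16.
Deepa is living and takes 1/16.

Aarav 1/8; Bhavna 1/4; Chetan 1/16; Deepa 1/16; Eshan 1/64; Girish 1/4; Kavita 1/8; Omkar 1/64; Priya 1/16; Rajiv 1/64; Tarun 1/64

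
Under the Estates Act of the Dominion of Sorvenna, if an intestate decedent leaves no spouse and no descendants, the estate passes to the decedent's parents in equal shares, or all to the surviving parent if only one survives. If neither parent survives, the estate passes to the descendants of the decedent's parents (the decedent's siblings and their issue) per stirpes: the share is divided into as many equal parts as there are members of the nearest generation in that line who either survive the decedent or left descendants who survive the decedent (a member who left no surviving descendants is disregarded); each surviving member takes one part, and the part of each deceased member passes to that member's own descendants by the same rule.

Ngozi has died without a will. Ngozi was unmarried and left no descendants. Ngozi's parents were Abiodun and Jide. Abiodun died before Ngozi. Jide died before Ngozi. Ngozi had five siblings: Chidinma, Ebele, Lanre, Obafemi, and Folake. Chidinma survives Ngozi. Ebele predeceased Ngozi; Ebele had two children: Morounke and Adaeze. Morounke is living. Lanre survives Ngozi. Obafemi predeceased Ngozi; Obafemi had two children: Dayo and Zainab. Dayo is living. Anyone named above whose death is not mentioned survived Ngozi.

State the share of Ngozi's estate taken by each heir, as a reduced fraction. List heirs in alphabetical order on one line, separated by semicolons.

Neither parent survives and there are no descendants, so the estate passes to Ngozi's siblings and their issue per stirpes.
The estate is divided into 5 equal shares of 1/5 among Chidinma, Ebele, Lanre, Obafemi, Folake.
Chidinma is living and takes 1/5.
Ebele predeceased; the 1/5 allotted to Ebele's branch passes to Ebele's issue by representation.
The 1/5 is divided into 2 equal shares of 1/10 among Morounke, Adaeze.
Morounke is living and takes 1/10.
Adaeze is living and takes 1/10.
Lanre is living and takes 1/5.
Obafemi predeceased; the 1/5 allotted to Obafemi's branch passes to Obafemi's issue by representation.
The 1/5 is divided into 2 equal shares of 1/10 among Dayo, Zainab.
Dayo is living and takes 1/10.
Zainab is living and takes 1/10.
Folake is living and takes 1/5.

Adaeze 1/10; Chidinma 1/5; Dayo 1/10; Folake 1/5; Lanre 1/5; Morounke 1/10; Zainab 1/10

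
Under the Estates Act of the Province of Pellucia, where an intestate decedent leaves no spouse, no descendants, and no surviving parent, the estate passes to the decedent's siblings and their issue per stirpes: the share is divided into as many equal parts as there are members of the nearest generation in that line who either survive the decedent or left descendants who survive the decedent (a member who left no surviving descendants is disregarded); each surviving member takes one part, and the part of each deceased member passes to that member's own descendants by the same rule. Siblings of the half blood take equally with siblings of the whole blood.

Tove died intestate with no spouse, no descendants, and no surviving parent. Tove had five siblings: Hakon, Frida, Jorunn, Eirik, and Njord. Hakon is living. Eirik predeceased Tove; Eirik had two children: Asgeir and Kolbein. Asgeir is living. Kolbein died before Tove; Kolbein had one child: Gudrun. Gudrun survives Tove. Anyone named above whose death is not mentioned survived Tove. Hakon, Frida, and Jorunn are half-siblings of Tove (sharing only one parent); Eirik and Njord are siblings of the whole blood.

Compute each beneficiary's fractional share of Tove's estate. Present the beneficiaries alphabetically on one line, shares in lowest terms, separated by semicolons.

Asgeir 1/10; Frida 1/5; Gudrun 1/10; Hakon 1/5; Jorunn 1/5; Njord 1/5

No spouse, descendants, or parent survives, so the estate passes to Tove's siblings per stirpes.
Half-blood and whole-blood siblings take equally under the stated rule.
The estate is divided into 5 equal shares of 1/5 among Hakon, Frida, Jorunn, Eirik, Njord.
Hakon is living and takes 1/5.
Frida is living and takes 1/5.
Jorunn is living and takes 1/5.
Eirik predeceased; the 1/5 allotted to Eirik's branch passes to Eirik's issue by representation.
The 1/5 is divided into 2 equal shares of 1/10 among Asgeir, Kolbein.
Asgeir is living and takes 1/10.
Kolbein predeceased; the 1/10 allotted to Kolbein's branch passes to Kolbein's issue by representation.
Gudrun is the sole taker at this level and receives the full 1/10.
Njord is living and takes 1/5.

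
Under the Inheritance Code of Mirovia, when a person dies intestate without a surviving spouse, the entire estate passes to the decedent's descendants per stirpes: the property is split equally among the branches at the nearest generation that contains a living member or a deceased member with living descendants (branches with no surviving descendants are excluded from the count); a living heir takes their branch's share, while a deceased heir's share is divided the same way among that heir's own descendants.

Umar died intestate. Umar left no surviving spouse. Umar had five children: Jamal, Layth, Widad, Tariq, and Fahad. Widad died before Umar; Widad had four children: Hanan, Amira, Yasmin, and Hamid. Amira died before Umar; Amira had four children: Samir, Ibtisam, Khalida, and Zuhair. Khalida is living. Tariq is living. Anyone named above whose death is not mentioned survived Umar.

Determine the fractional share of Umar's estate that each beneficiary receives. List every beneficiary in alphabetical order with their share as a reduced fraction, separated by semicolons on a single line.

There is no surviving spouse, so the entire estate passes to Umar's descendants per stirpes.
The estate is divided into 5 equal shares of 1/5 among Jamal, Layth, Widad, Tariq, Fahad.
Jamal is living and takes 1/5.
Layth is living and takes 1/5.
Widad predeceased; the 1/5 allotted to Widad's branch passes to Widad's issue by representation.
The 1/5 is divided into 4 equal shares of 1/20 among Hanan, Amira, Yasmin, Hamid.
Hanan is living and takes 1/20.
Amira predeceased; the 1/20 allotted to Amira's branch passes to Amira's issue by representation.
The 1/20 is divided into 4 equal shares of 1/80 among Samir, Ibtisam, Khalida, Zuhair.
Samir is living and takes 1/80.
Ibtisam is living and takes 1/80.
Khalida is living and takes 1/80.
Zuhair is living and takes 1/80.
Yasmin is living and takes 1/20.
Hamid is living and takes 1/20.
Tariq is living and takes 1/5.
Fahad is living and takes 1/5.

Fahad 1/5; Hamid 1/20; Hanan 1/20; Ibtisam 1/80; Jamal 1/5; Khalida 1/80; Layth 1/5; Samir 1/80; Tariq 1/5; Yasmin 1/20; Zuhair 1/80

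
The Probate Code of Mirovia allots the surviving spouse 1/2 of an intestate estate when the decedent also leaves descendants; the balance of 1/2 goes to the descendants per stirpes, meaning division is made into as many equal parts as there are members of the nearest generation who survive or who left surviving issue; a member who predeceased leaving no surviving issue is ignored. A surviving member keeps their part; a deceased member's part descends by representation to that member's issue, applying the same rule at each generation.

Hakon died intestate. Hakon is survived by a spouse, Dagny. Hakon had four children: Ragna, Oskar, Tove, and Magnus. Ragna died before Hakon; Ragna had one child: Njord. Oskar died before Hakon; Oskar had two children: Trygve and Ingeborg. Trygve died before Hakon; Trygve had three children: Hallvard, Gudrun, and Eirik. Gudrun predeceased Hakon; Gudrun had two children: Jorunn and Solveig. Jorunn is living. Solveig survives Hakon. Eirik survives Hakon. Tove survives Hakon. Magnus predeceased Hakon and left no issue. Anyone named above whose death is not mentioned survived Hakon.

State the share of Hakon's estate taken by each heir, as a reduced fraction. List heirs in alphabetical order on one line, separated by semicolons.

Dagny, as surviving spouse, takes 1/2.
The remaining 1/2 passes to Hakon's descendants per stirpes.
Magnus left no surviving issue, so that branch lapses and is disregarded.
The 1/2 is divided into 3 equal shares of 1/6 among Ragna, Oskar, Tove.
Ragna predeceased; the 1/6 allotted to Ragna's branch passes to Ragna's issue by representation.
Njord is the sole taker at this level and receives the full 1/6.
Oskar predeceased; the 1/6 allotted to Oskar's branch passes to Oskar's issue by representation.
The 1/6 is divided into 2 equal shares of 1/12 among Trygve, Ingeborg.
Trygve predeceased; the 1/12 allotted to Trygve's branch passes to Trygve's issue by representation.
The 1/12 is divided into 3 equal shares of 1/36 among Hallvard, Gudrun, Eirik.
Hallvard is living and takes 1/36.
Gudrun predeceased; the 1/36 allotted to Gudrun's branch passes to Gudrun's issue by representation.
The 1/36 is divided into 2 equal shares of 1/72 among Jorunn, Solveig.
Jorunn is living and takes 1/72.
Solveig is living and takes 1/72.
Eirik is living and takes 1/36.
Ingeborg is living and takes 1/12.
Tove is living and takes 1/6.

Dagny 1/2; Eirik 1/36; Hallvard 1/36; Ingeborg 1/12; Jorunn 1/72; Njord 1/6; Solveig 1/72; Tove 1/6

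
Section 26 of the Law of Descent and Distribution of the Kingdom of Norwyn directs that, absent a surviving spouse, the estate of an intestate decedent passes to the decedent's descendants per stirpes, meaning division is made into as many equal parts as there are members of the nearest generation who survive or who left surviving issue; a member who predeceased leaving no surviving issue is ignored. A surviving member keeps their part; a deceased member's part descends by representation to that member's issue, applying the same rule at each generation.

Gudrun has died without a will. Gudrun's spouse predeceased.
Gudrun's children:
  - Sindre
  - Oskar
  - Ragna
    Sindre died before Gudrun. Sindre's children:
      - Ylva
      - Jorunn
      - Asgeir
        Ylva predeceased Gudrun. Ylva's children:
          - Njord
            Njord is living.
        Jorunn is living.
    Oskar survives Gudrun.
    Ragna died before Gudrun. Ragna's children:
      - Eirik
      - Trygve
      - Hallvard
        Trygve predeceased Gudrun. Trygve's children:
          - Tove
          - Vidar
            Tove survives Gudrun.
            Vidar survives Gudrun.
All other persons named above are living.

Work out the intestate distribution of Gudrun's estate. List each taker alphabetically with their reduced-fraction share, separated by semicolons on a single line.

There is no surviving spouse, so the entire estate passes to Gudrun's descendants per stirpes.
The estate is divided into 3 equal shares of 1/3 among Sindre, Oskar, Ragna.
Sindre predeceased; the 1/3 allotted to Sindre's branch passes to Sindre's issue by representation.
The 1/3 is divided into 3 equal shares of 1/9 among Ylva, Jorunn, Asgeir.
Ylva predeceased; the 1/9 allotted to Ylva's branch passes to Ylva's issue by representation.
Njord is the sole taker at this level and receives the full 1/9.
Jorunn is living and takes 1/9.
Asgeir is living and takes 1/9.
Oskar is living and takes 1/3.
Ragna predeceased; the 1/3 allotted to Ragna's branch passes to Ragna's issue by representation.
The 1/3 is divided into 3 equal shares of 1/9 among Eirik, Trygve, Hallvard.
Eirik is living and takes 1/9.
Trygve predeceased; the 1/9 allotted to Trygve's branch passes to Trygve's issue by representation.
The 1/9 is divided into 2 equal shares of 1/18 among Tove, Vidar.
Tove is living and takes 1/18.
Vidar is living and takes 1/18.
Hallvard is living and takes 1/9.

Asgeir 1/9; Eirik 1/9; Hallvard 1/9; Jorunn 1/9; Njord 1/9; Oskar 1/3; Tove 1/18; Vidar 1/18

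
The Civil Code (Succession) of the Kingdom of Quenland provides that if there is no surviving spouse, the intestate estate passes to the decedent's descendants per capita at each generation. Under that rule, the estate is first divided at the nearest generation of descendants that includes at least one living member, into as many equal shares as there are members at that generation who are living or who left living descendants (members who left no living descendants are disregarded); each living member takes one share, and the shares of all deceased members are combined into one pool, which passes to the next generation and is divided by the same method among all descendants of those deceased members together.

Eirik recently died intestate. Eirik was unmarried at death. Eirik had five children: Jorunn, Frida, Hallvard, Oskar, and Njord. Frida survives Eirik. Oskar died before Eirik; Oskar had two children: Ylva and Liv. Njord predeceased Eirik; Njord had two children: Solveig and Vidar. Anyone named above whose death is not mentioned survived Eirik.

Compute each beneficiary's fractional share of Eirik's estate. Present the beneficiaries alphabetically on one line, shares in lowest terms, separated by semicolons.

Frida 1/5; Hallvard 1/5; Jorunn 1/5; Liv 1/10; Solveig 1/10; Vidar 1/10; Ylva 1/10

There is no surviving spouse, so the entire estate passes to Eirik's descendants per capita at each generation.
At generation 1 (Jorunn, Frida, Hallvard, Oskar, Njord) there are 5 shares of (1)/5 = 1/5 each.
Living: Jorunn, Frida, and Hallvard — each takes 1/5.
Deceased: Oskar and Njord. Their combined 2/5 is pooled and carried to generation 2.
At generation 2 (Ylva, Liv, Solveig, Vidar) there are 4 shares of (2/5)/4 = 1/10 each.
Living: Ylva, Liv, Solveig, and Vidar — each takes 1/10.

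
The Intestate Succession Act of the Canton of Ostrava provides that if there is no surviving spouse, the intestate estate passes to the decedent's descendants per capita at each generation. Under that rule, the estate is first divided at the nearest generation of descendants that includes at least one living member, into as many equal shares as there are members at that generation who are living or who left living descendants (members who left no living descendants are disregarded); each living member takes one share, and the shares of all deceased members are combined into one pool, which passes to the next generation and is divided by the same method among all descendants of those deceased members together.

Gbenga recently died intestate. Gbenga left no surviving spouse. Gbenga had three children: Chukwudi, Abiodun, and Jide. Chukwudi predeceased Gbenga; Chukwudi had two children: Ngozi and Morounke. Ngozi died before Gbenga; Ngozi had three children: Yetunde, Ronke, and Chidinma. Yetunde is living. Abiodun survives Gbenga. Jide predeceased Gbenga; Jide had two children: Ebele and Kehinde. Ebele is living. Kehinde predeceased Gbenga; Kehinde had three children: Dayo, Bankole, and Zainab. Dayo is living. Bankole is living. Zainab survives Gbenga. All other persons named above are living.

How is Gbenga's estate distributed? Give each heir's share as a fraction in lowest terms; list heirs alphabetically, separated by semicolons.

Abiodun 1/3; Bankole 1/18; Chidinma 1/18; Dayo 1/18; Ebele 1/6; Morounke 1/6; Ronke 1/18; Yetunde 1/18; Zainab 1/18

There is no surviving spouse, so the entire estate passes to Gbenga's descendants per capita at each generation.
At generation 1 (Chukwudi, Abiodun, Jide) there are 3 shares of (1)/3 = 1/3 each.
Living: Abiodun — each takes 1/3.
Deceased: Chukwudi and Jide. Their combined 2/3 is pooled and carried to generation 2.
At generation 2 (Ngozi, Morounke, Ebele, Kehinde) there are 4 shares of (2/3)/4 = 1/6 each.
Living: Morounke and Ebele — each takes 1/6.
Deceased: Ngozi and Kehinde. Their combined 1/3 is pooled and carried to generation 3.
At generation 3 (Yetunde, Ronke, Chidinma, Dayo, Bankole, Zainab) there are 6 shares of (1/3)/6 = 1/18 each.
Living: Yetunde, Ronke, Chidinma, Dayo, Bankole, and Zainab — each takes 1/18.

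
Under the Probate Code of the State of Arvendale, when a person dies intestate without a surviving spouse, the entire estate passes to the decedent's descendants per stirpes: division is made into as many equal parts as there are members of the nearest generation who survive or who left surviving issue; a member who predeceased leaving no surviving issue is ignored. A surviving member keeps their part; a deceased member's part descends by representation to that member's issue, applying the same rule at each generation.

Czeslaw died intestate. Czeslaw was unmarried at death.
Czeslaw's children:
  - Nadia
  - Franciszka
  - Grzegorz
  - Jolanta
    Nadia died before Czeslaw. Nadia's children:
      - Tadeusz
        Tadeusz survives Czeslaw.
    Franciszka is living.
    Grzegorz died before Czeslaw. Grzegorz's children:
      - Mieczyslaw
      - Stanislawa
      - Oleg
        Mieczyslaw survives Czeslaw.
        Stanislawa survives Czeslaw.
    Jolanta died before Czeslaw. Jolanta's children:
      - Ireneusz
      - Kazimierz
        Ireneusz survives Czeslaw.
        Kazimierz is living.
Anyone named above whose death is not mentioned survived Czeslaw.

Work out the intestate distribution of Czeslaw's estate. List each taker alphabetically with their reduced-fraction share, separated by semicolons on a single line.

There is no surviving spouse, so the entire estate passes to Czeslaw's descendants per stirpes.
The estate is divided into 4 equal shares of 1/4 among Nadia, Franciszka, Grzegorz, Jolanta.
Nadia predeceased; the 1/4 allotted to Nadia's branch passes to Nadia's issue by representation.
Tadeusz is the sole taker at this level and receives the full 1/4.
Franciszka is living and takes 1/4.
Grzegorz predeceased; the 1/4 allotted to Grzegorz's branch passes to Grzegorz's issue by representation.
The 1/4 is divided into 3 equal shares of 1/12 among Mieczyslaw, Stanislawa, Oleg.
Mieczyslaw is living and takes 1/12.
Stanislawa is living and takes 1/12.
Oleg is living and takes 1/12.
Jolanta predeceased; the 1/4 allotted to Jolanta's branch passes to Jolanta's issue by representation.
The 1/4 is divided into 2 equal shares of 1/8 among Ireneusz, Kazimierz.
Ireneusz is living and takes 1/8.
Kazimierz is living and takes 1/8.

Franciszka 1/4; Ireneusz 1/8; Kazimierz 1/8; Mieczyslaw 1/12; Oleg 1/12; Stanislawa 1/12; Tadeusz 1/4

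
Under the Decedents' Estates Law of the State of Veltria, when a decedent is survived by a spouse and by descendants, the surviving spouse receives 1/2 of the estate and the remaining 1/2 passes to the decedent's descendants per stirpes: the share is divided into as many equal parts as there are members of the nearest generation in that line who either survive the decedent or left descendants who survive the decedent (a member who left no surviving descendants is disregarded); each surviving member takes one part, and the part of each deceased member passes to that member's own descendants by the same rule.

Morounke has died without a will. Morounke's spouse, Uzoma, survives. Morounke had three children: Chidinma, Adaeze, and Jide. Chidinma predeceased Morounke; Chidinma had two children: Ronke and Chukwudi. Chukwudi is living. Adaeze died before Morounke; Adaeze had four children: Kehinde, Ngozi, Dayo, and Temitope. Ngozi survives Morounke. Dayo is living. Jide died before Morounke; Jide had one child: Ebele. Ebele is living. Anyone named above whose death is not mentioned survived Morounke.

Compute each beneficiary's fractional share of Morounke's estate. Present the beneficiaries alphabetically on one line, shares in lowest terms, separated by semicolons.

Chukwudi 1/12; Dayo 1/24; Ebele 1/6; Kehinde 1/24; Ngozi 1/24; Ronke 1/12; Temitope 1/24; Uzoma 1/2

Uzoma, as surviving spouse, takes 1/2.
The remaining 1/2 passes to Morounke's descendants per stirpes.
The 1/2 is divided into 3 equal shares of 1/6 among Chidinma, Adaeze, Jide.
Chidinma predeceased; the 1/6 allotted to Chidinma's branch passes to Chidinma's issue by representation.
The 1/6 is divided into 2 equal shares of 1/12 among Ronke, Chukwudi.
Ronke is living and takes 1/12.
Chukwudi is living and takes 1/12.
Adaeze predeceased; the 1/6 allotted to Adaeze's branch passes to Adaeze's issue by representation.
The 1/6 is divided into 4 equal shares of 1/24 among Kehinde, Ngozi, Dayo, Temitope.
Kehinde is living and takes 1/24.
Ngozi is living and takes 1/24.
Dayo is living and takes 1/24.
Temitope is living and takes 1/24.
Jide predeceased; the 1/6 allotted to Jide's branch passes to Jide's issue by representation.
Ebele is the sole taker at this level and receives the full 1/6.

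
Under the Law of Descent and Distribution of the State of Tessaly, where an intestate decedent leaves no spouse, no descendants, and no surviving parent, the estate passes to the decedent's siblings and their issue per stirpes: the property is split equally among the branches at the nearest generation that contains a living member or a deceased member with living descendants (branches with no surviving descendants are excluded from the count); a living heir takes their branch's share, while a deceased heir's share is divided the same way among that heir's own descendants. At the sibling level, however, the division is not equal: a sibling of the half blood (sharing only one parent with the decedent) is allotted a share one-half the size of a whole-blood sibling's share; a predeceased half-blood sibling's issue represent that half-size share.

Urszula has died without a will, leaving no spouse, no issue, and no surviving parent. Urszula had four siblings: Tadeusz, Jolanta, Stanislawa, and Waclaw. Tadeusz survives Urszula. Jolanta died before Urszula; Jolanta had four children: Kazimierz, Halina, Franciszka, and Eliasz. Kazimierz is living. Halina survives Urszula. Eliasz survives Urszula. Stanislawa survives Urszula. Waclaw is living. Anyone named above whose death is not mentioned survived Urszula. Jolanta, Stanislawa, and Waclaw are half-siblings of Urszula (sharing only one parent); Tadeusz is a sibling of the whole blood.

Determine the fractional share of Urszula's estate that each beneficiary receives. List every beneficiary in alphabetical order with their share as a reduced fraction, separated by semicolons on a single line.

No spouse, descendants, or parent survives, so the estate passes to Urszula's siblings per stirpes.
Half-blood siblings count for one-half the weight of whole-blood siblings at the initial division.
Dividing 1 in proportion to weights (total weight 5/2): Tadeusz (weight 1) → 2/5; Jolanta (weight 1/2) → 1/5; Stanislawa (weight 1/2) → 1/5; Waclaw (weight 1/2) → 1/5.
Tadeusz is living and takes 2/5.
Jolanta predeceased; the 1/5 allotted to Jolanta's branch passes to Jolanta's issue by representation.
The 1/5 is divided into 4 equal shares of 1/20 among Kazimierz, Halina, Franciszka, Eliasz.
Kazimierz is living and takes 1/20.
Halina is living and takes 1/20.
Franciszka is living and takes 1/20.
Eliasz is living and takes 1/20.
Stanislawa is living and takes 1/5.
Waclaw is living and takes 1/5.

Eliasz 1/20; Franciszka 1/20; Halina 1/20; Kazimierz 1/20; Stanislawa 1/5; Tadeusz 2/5; Waclaw 1/5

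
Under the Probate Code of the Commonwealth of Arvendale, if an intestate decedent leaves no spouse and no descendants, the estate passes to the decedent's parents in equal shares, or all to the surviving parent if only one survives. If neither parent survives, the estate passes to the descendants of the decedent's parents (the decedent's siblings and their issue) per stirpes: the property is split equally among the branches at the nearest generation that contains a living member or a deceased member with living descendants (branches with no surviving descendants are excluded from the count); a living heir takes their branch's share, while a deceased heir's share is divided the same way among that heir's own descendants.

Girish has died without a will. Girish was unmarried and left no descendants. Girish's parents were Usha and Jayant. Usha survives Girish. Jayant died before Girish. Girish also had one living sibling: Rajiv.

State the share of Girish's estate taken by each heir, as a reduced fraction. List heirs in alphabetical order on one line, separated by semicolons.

Usha 1

Only one parent, Usha, survives, so Usha takes the entire estate. The siblings take nothing because a surviving parent has priority.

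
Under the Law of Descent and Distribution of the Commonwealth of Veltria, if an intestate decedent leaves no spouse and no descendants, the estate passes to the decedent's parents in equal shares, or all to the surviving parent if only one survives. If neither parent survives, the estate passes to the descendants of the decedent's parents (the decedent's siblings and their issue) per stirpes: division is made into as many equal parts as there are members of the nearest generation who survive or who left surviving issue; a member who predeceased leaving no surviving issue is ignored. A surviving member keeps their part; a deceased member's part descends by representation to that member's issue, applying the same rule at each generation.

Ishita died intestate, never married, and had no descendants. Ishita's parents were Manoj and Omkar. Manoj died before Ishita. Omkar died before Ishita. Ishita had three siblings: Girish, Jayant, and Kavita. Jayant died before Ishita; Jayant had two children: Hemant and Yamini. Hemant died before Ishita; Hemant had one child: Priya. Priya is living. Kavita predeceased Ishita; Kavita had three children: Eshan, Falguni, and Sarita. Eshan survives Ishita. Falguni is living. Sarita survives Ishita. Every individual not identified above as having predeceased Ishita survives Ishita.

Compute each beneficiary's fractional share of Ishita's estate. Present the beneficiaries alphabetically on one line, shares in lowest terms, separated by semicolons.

Neither parent survives and there are no descendants, so the estate passes to Ishita's siblings and their issue per stirpes.
The estate is divided into 3 equal shares of 1/3 among Girish, Jayant, Kavita.
Girish is living and takes 1/3.
Jayant predeceased; the 1/3 allotted to Jayant's branch passes to Jayant's issue by representation.
The 1/3 is divided into 2 equal shares of 1/6 among Hemant, Yamini.
Hemant predeceased; the 1/6 allotted to Hemant's branch passes to Hemant's issue by representation.
Priya is the sole taker at this level and receives the full 1/6.
Yamini is living and takes 1/6.
Kavita predeceased; the 1/3 allotted to Kavita's branch passes to Kavita's issue by representation.
The 1/3 is divided into 3 equal shares of 1/9 among Eshan, Falguni, Sarita.
Eshan is living and takes 1/9.
Falguni is living and takes 1/9.
Sarita is living and takes 1/9.

Eshan 1/9; Falguni 1/9; Girish 1/3; Priya 1/6; Sarita 1/9; Yamini 1/6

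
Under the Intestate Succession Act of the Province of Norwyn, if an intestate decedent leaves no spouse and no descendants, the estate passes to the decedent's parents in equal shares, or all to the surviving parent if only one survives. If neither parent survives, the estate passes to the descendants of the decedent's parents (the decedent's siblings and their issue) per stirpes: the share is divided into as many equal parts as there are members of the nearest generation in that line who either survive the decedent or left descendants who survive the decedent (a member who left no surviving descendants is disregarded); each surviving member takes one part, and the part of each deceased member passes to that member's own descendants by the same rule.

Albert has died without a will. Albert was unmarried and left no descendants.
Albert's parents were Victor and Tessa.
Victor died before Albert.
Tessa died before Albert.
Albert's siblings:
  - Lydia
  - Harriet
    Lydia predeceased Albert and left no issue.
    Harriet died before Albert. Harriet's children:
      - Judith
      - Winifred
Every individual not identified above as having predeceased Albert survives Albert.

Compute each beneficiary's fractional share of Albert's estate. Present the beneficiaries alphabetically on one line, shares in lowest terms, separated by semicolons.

Neither parent survives and there are no descendants, so the estate passes to Albert's siblings and their issue per stirpes.
Lydia left no surviving issue, so that branch lapses and is disregarded.
Harriet's line is the sole branch at this level, so the full 1 passes to Harriet's issue by representation.
The estate is divided into 2 equal shares of 1/2 among Judith, Winifred.
Judith is living and takes 1/2.
Winifred is living and takes 1/2.

Judith 1/2; Winifred 1/2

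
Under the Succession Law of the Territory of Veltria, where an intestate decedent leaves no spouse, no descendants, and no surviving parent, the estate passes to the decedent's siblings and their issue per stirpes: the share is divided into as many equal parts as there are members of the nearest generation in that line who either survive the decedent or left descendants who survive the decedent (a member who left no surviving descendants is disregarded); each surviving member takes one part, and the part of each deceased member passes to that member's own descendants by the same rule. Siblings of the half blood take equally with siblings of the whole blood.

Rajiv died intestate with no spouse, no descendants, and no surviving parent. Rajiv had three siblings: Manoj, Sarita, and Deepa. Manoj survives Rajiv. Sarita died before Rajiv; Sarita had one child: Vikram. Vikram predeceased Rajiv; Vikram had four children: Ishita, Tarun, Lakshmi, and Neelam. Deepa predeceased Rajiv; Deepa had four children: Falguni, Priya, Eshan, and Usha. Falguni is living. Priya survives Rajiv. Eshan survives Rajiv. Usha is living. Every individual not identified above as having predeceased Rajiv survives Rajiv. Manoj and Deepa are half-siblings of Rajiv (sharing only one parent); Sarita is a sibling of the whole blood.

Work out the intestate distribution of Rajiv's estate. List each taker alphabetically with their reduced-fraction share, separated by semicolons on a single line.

No spouse, descendants, or parent survives, so the estate passes to Rajiv's siblings per stirpes.
Half-blood and whole-blood siblings take equally under the stated rule.
The estate is divided into 3 equal shares of 1/3 among Manoj, Sarita, Deepa.
Manoj is living and takes 1/3.
Sarita predeceased; the 1/3 allotted to Sarita's branch passes to Sarita's issue by representation.
Vikram's line is the sole branch at this level, so the full 1/3 passes to Vikram's issue by representation.
The 1/3 is divided into 4 equal shares of 1/12 among Ishita, Tarun, Lakshmi, Neelam.
Ishita is living and takes 1/12.
Tarun is living and takes 1/12.
Lakshmi is living and takes 1/12.
Neelam is living and takes 1/12.
Deepa predeceased; the 1/3 allotted to Deepa's branch passes to Deepa's issue by representation.
The 1/3 is divided into 4 equal shares of 1/12 among Falguni, Priya, Eshan, Usha.
Falguni is living and takes 1/12.
Priya is living and takes 1/12.
Eshan is living and takes 1/12.
Usha is living and takes 1/12.

Eshan 1/12; Falguni 1/12; Ishita 1/12; Lakshmi 1/12; Manoj 1/3; Neelam 1/12; Priya 1/12; Tarun 1/12; Usha 1/12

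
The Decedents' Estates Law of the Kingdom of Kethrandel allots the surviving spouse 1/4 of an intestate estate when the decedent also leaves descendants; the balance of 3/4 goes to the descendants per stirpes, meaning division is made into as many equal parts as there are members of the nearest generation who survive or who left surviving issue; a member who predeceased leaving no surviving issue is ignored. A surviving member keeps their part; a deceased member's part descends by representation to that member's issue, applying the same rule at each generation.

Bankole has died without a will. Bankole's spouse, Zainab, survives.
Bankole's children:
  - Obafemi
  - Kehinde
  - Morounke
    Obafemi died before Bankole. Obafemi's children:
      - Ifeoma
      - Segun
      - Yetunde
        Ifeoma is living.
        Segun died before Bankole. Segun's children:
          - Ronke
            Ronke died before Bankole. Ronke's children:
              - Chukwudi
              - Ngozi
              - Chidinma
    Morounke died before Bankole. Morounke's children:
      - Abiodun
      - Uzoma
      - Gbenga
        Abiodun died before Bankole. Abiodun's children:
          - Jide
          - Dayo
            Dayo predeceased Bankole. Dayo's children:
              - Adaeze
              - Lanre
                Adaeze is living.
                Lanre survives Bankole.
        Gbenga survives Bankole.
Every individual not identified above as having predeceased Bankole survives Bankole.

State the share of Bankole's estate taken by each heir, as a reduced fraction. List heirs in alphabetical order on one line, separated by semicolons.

Adaeze 1/48; Chidinma 1/36; Chukwudi 1/36; Gbenga 1/12; Ifeoma 1/12; Jide 1/24; Kehinde 1/4; Lanre 1/48; Ngozi 1/36; Uzoma 1/12; Yetunde 1/12; Zainab 1/4

Zainab, as surviving spouse, takes 1/4.
The remaining 3/4 passes to Bankole's descendants per stirpes.
The 3/4 is divided into 3 equal shares of 1/4 among Obafemi, Kehinde, Morounke.
Obafemi predeceased; the 1/4 allotted to Obafemi's branch passes to Obafemi's issue by representation.
The 1/4 is divided into 3 equal shares of 1/12 among Ifeoma, Segun, Yetunde.
Ifeoma is living and takes 1/12.
Segun predeceased; the 1/12 allotted to Segun's branch passes to Segun's issue by representation.
Ronke's line is the sole branch at this level, so the full 1/12 passes to Ronke's issue by representation.
The 1/12 is divided into 3 equal shares of 1/36 among Chukwudi, Ngozi, Chidinma.
Chukwudi is living and takes 1/36.
Ngozi is living and takes 1/36.
Chidinma is living and takes 1/36.
Yetunde is living and takes 1/12.
Kehinde is living and takes 1/4.
Morounke predeceased; the 1/4 allotted to Morounke's branch passes to Morounke's issue by representation.
The 1/4 is divided into 3 equal shares of 1/12 among Abiodun, Uzoma, Gbenga.
Abiodun predeceased; the 1/12 allotted to Abiodun's branch passes to Abiodun's issue by representation.
The 1/12 is divided into 2 equal shares of 1/24 among Jide, Dayo.
Jide is living and takes 1/24.
Dayo predeceased; the 1/24 allotted to Dayo's branch passes to Dayo's issue by representation.
The 1/24 is divided into 2 equal shares of 1/48 among Adaeze, Lanre.
Adaeze is living and takes 1/48.
Lanre is living and takes 1/48.
Uzoma is living and takes 1/12.
Gbenga is living and takes 1/12.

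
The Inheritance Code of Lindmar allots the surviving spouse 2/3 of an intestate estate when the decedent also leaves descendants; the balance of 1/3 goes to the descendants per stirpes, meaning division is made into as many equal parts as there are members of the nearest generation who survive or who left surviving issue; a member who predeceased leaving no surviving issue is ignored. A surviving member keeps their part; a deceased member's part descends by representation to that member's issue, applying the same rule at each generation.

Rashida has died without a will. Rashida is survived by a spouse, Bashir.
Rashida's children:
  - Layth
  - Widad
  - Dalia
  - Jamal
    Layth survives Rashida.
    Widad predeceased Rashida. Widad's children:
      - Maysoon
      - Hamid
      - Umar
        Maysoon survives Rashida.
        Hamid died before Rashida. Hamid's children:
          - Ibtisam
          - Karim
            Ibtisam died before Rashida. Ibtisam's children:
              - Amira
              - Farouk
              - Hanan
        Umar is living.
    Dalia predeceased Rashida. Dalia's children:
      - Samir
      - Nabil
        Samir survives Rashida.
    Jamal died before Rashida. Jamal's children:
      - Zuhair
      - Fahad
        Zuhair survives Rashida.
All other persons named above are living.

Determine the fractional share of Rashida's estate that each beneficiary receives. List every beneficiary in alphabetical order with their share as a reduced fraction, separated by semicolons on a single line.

Bashir, as surviving spouse, takes 2/3.
The remaining 1/3 passes to Rashida's descendants per stirpes.
The 1/3 is divided into 4 equal shares of 1/12 among Layth, Widad, Dalia, Jamal.
Layth is living and takes 1/12.
Widad predeceased; the 1/12 allotted to Widad's branch passes to Widad's issue by representation.
The 1/12 is divided into 3 equal shares of 1/36 among Maysoon, Hamid, Umar.
Maysoon is living and takes 1/36.
Hamid predeceased; the 1/36 allotted to Hamid's branch passes to Hamid's issue by representation.
The 1/36 is divided into 2 equal shares of 1/72 among Ibtisam, Karim.
Ibtisam predeceased; the 1/72 allotted to Ibtisam's branch passes to Ibtisam's issue by representation.
The 1/72 is divided into 3 equal shares of 1/216 among Amira, Farouk, Hanan.
Amira is living and takes 1/216.
Farouk is living and takes 1/216.
Hanan is living and takes 1/216.
Karim is living and takes 1/72.
Umar is living and takes 1/36.
Dalia predeceased; the 1/12 allotted to Dalia's branch passes to Dalia's issue by representation.
The 1/12 is divided into 2 equal shares of 1/24 among Samir, Nabil.
Samir is living and takes 1/24.
Nabil is living and takes 1/24.
Jamal predeceased; the 1/12 allotted to Jamal's branch passes to Jamal's issue by representation.
The 1/12 is divided into 2 equal shares of 1/24 among Zuhair, Fahad.
Zuhair is living and takes 1/24.
Fahad is living and takes 1/24.

Amira 1/216; Bashir 2/3; Fahad 1/24; Farouk 1/216; Hanan 1/216; Karim 1/72; Layth 1/12; Maysoon 1/36; Nabil 1/24; Samir 1/24; Umar 1/36; Zuhair 1/24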